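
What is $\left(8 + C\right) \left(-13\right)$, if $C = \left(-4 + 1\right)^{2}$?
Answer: $-221$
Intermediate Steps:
$C = 9$ ($C = \left(-3\right)^{2} = 9$)
$\left(8 + C\right) \left(-13\right) = \left(8 + 9\right) \left(-13\right) = 17 \left(-13\right) = -221$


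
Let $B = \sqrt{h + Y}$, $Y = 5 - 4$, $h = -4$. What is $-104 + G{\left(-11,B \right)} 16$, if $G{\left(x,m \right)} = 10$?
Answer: $56$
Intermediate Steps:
$Y = 1$
$B = i \sqrt{3}$ ($B = \sqrt{-4 + 1} = \sqrt{-3} = i \sqrt{3} \approx 1.732 i$)
$-104 + G{\left(-11,B \right)} 16 = -104 + 10 \cdot 16 = -104 + 160 = 56$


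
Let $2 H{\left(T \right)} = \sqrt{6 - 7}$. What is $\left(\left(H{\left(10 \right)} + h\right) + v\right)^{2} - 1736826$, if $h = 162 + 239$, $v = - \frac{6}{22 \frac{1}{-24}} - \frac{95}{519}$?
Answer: $- \frac{204797038877009}{130370724} + \frac{2325632 i}{5709} \approx -1.5709 \cdot 10^{6} + 407.36 i$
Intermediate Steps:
$v = \frac{36323}{5709}$ ($v = - \frac{6}{22 \left(- \frac{1}{24}\right)} - \frac{95}{519} = - \frac{6}{- \frac{11}{12}} - \frac{95}{519} = \left(-6\right) \left(- \frac{12}{11}\right) - \frac{95}{519} = \frac{72}{11} - \frac{95}{519} = \frac{36323}{5709} \approx 6.3624$)
$h = 401$
$H{\left(T \right)} = \frac{i}{2}$ ($H{\left(T \right)} = \frac{\sqrt{6 - 7}}{2} = \frac{\sqrt{-1}}{2} = \frac{i}{2}$)
$\left(\left(H{\left(10 \right)} + h\right) + v\right)^{2} - 1736826 = \left(\left(\frac{i}{2} + 401\right) + \frac{36323}{5709}\right)^{2} - 1736826 = \left(\left(401 + \frac{i}{2}\right) + \frac{36323}{5709}\right)^{2} - 1736826 = \left(\frac{2325632}{5709} + \frac{i}{2}\right)^{2} - 1736826 = -1736826 + \left(\frac{2325632}{5709} + \frac{i}{2}\right)^{2}$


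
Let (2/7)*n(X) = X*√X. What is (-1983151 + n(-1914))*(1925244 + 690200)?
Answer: -5186820384044 - 17520859356*I*√1914 ≈ -5.1868e+12 - 7.6652e+11*I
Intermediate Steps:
n(X) = 7*X^(3/2)/2 (n(X) = 7*(X*√X)/2 = 7*X^(3/2)/2)
(-1983151 + n(-1914))*(1925244 + 690200) = (-1983151 + 7*(-1914)^(3/2)/2)*(1925244 + 690200) = (-1983151 + 7*(-1914*I*√1914)/2)*2615444 = (-1983151 - 6699*I*√1914)*2615444 = -5186820384044 - 17520859356*I*√1914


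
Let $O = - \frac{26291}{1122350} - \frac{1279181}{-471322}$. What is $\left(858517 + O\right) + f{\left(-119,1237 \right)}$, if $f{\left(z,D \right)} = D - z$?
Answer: $\frac{113716033487984437}{132247061675} \approx 8.5988 \cdot 10^{5}$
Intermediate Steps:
$O = \frac{355824317162}{132247061675}$ ($O = \left(-26291\right) \frac{1}{1122350} - - \frac{1279181}{471322} = - \frac{26291}{1122350} + \frac{1279181}{471322} = \frac{355824317162}{132247061675} \approx 2.6906$)
$\left(858517 + O\right) + f{\left(-119,1237 \right)} = \left(858517 + \frac{355824317162}{132247061675}\right) + \left(1237 - -119\right) = \frac{113536706472353137}{132247061675} + \left(1237 + 119\right) = \frac{113536706472353137}{132247061675} + 1356 = \frac{113716033487984437}{132247061675}$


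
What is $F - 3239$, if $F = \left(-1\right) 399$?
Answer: $-3638$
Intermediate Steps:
$F = -399$
$F - 3239 = -399 - 3239 = -3638$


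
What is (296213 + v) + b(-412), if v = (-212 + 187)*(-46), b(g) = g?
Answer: 296951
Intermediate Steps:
v = 1150 (v = -25*(-46) = 1150)
(296213 + v) + b(-412) = (296213 + 1150) - 412 = 297363 - 412 = 296951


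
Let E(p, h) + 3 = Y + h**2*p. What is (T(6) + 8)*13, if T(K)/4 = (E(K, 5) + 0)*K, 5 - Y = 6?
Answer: 45656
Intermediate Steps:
Y = -1 (Y = 5 - 1*6 = 5 - 6 = -1)
E(p, h) = -4 + p*h**2 (E(p, h) = -3 + (-1 + h**2*p) = -3 + (-1 + p*h**2) = -4 + p*h**2)
T(K) = 4*K*(-4 + 25*K) (T(K) = 4*(((-4 + K*5**2) + 0)*K) = 4*(((-4 + K*25) + 0)*K) = 4*(((-4 + 25*K) + 0)*K) = 4*((-4 + 25*K)*K) = 4*(K*(-4 + 25*K)) = 4*K*(-4 + 25*K))
(T(6) + 8)*13 = (4*6*(-4 + 25*6) + 8)*13 = (4*6*(-4 + 150) + 8)*13 = (4*6*146 + 8)*13 = (3504 + 8)*13 = 3512*13 = 45656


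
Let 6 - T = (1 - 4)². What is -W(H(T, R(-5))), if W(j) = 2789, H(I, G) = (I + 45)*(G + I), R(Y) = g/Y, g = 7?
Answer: -2789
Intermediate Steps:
T = -3 (T = 6 - (1 - 4)² = 6 - 1*(-3)² = 6 - 1*9 = 6 - 9 = -3)
R(Y) = 7/Y
H(I, G) = (45 + I)*(G + I)
-W(H(T, R(-5))) = -1*2789 = -2789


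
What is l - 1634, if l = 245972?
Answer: 244338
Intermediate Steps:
l - 1634 = 245972 - 1634 = 244338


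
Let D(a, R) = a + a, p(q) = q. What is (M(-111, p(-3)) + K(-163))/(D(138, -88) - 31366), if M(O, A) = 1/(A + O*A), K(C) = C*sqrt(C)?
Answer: -1/10259700 + 163*I*sqrt(163)/31090 ≈ -9.7469e-8 + 0.066936*I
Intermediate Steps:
K(C) = C**(3/2)
M(O, A) = 1/(A + A*O)
D(a, R) = 2*a
(M(-111, p(-3)) + K(-163))/(D(138, -88) - 31366) = (1/((-3)*(1 - 111)) + (-163)**(3/2))/(2*138 - 31366) = (-1/3/(-110) - 163*I*sqrt(163))/(276 - 31366) = (-1/3*(-1/110) - 163*I*sqrt(163))/(-31090) = (1/330 - 163*I*sqrt(163))*(-1/31090) = -1/10259700 + 163*I*sqrt(163)/31090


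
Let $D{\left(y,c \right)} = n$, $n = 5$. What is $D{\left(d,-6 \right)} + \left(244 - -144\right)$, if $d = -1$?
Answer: $393$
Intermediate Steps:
$D{\left(y,c \right)} = 5$
$D{\left(d,-6 \right)} + \left(244 - -144\right) = 5 + \left(244 - -144\right) = 5 + \left(244 + 144\right) = 5 + 388 = 393$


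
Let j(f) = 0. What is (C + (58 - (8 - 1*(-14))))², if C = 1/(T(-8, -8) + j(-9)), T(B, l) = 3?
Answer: 11881/9 ≈ 1320.1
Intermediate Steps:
C = ⅓ (C = 1/(3 + 0) = 1/3 = ⅓ ≈ 0.33333)
(C + (58 - (8 - 1*(-14))))² = (⅓ + (58 - (8 - 1*(-14))))² = (⅓ + (58 - (8 + 14)))² = (⅓ + (58 - 1*22))² = (⅓ + (58 - 22))² = (⅓ + 36)² = (109/3)² = 11881/9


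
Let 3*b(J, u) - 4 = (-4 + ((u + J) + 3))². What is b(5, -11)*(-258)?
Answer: -4558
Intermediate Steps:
b(J, u) = 4/3 + (-1 + J + u)²/3 (b(J, u) = 4/3 + (-4 + ((u + J) + 3))²/3 = 4/3 + (-4 + ((J + u) + 3))²/3 = 4/3 + (-4 + (3 + J + u))²/3 = 4/3 + (-1 + J + u)²/3)
b(5, -11)*(-258) = (4/3 + (-1 + 5 - 11)²/3)*(-258) = (4/3 + (⅓)*(-7)²)*(-258) = (4/3 + (⅓)*49)*(-258) = (4/3 + 49/3)*(-258) = (53/3)*(-258) = -4558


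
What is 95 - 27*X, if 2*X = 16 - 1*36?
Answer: 365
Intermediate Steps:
X = -10 (X = (16 - 1*36)/2 = (16 - 36)/2 = (½)*(-20) = -10)
95 - 27*X = 95 - 27*(-10) = 95 + 270 = 365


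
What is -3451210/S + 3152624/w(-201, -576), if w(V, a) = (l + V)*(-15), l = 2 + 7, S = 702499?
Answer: 19685497523/18064260 ≈ 1089.7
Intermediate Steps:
l = 9
w(V, a) = -135 - 15*V (w(V, a) = (9 + V)*(-15) = -135 - 15*V)
-3451210/S + 3152624/w(-201, -576) = -3451210/702499 + 3152624/(-135 - 15*(-201)) = -3451210*1/702499 + 3152624/(-135 + 3015) = -493030/100357 + 3152624/2880 = -493030/100357 + 3152624*(1/2880) = -493030/100357 + 197039/180 = 19685497523/18064260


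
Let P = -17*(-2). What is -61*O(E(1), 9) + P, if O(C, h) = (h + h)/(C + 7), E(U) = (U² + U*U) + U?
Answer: -379/5 ≈ -75.800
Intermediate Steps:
E(U) = U + 2*U² (E(U) = (U² + U²) + U = 2*U² + U = U + 2*U²)
O(C, h) = 2*h/(7 + C) (O(C, h) = (2*h)/(7 + C) = 2*h/(7 + C))
P = 34
-61*O(E(1), 9) + P = -122*9/(7 + 1*(1 + 2*1)) + 34 = -122*9/(7 + 1*(1 + 2)) + 34 = -122*9/(7 + 1*3) + 34 = -122*9/(7 + 3) + 34 = -122*9/10 + 34 = -61*9/5 + 34 = -549/5 + 34 = -379/5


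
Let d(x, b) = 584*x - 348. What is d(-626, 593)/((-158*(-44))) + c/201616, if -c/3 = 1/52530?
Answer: -161481041803509/3067827363040 ≈ -52.637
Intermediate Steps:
c = -1/17510 (c = -3/52530 = -3*1/52530 = -1/17510 ≈ -5.7110e-5)
d(x, b) = -348 + 584*x
d(-626, 593)/((-158*(-44))) + c/201616 = (-348 + 584*(-626))/((-158*(-44))) - 1/17510/201616 = (-348 - 365584)/6952 - 1/17510*1/201616 = -365932*1/6952 - 1/3530296160 = -91483/1738 - 1/3530296160 = -161481041803509/3067827363040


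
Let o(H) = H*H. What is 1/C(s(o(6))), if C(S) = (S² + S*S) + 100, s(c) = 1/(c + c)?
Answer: 2592/259201 ≈ 0.010000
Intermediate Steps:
o(H) = H²
s(c) = 1/(2*c)
C(S) = 100 + 2*S² (C(S) = (S² + S²) + 100 = 2*S² + 100 = 100 + 2*S²)
1/C(s(o(6))) = 1/(100 + 2*(1/(2*(6²)))²) = 1/(100 + 2*((½)/36)²) = 1/(100 + 2*((½)*(1/36))²) = 1/(100 + 2*(1/72)²) = 1/(100 + 2*(1/5184)) = 1/(100 + 1/2592) = 1/(259201/2592) = 2592/259201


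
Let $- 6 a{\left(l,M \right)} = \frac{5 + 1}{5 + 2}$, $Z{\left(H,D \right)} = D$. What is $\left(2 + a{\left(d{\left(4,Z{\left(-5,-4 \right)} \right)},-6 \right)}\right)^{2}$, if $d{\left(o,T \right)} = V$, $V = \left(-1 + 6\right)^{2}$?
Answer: $\frac{169}{49} \approx 3.449$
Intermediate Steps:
$V = 25$ ($V = 5^{2} = 25$)
$d{\left(o,T \right)} = 25$
$a{\left(l,M \right)} = - \frac{1}{7}$ ($a{\left(l,M \right)} = - \frac{\left(5 + 1\right) \frac{1}{5 + 2}}{6} = - \frac{6 \cdot \frac{1}{7}}{6} = \left(- \frac{1}{6}\right) \frac{6}{7} = - \frac{1}{7}$)
$\left(2 + a{\left(d{\left(4,Z{\left(-5,-4 \right)} \right)},-6 \right)}\right)^{2} = \left(2 - \frac{1}{7}\right)^{2} = \left(\frac{13}{7}\right)^{2} = \frac{169}{49}$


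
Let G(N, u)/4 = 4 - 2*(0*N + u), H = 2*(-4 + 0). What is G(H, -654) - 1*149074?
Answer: -143826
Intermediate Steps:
H = -8 (H = 2*(-4) = -8)
G(N, u) = 16 - 8*u (G(N, u) = 4*(4 - 2*(0*N + u)) = 4*(4 - 2*(0 + u)) = 4*(4 - 2*u) = 16 - 8*u)
G(H, -654) - 1*149074 = (16 - 8*(-654)) - 1*149074 = (16 + 5232) - 149074 = 5248 - 149074 = -143826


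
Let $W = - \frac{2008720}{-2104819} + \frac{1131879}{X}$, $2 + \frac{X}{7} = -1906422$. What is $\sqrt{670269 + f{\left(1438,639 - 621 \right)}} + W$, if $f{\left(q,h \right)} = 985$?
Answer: $\frac{3489129099437}{4012677457256} + \sqrt{671254} \approx 820.17$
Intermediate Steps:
$X = -13344968$ ($X = -14 + 7 \left(-1906422\right) = -14 - 13344954 = -13344968$)
$W = \frac{3489129099437}{4012677457256}$ ($W = - \frac{2008720}{-2104819} + \frac{1131879}{-13344968} = \left(-2008720\right) \left(- \frac{1}{2104819}\right) + 1131879 \left(- \frac{1}{13344968}\right) = \frac{2008720}{2104819} - \frac{161697}{1906424} = \frac{3489129099437}{4012677457256} \approx 0.86953$)
$\sqrt{670269 + f{\left(1438,639 - 621 \right)}} + W = \sqrt{670269 + 985} + \frac{3489129099437}{4012677457256} = \sqrt{671254} + \frac{3489129099437}{4012677457256} = \frac{3489129099437}{4012677457256} + \sqrt{671254}$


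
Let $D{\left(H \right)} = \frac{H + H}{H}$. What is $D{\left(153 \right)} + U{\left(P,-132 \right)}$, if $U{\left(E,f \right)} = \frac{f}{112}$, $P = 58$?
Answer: $\frac{23}{28} \approx 0.82143$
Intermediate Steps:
$D{\left(H \right)} = 2$ ($D{\left(H \right)} = \frac{2 H}{H} = 2$)
$U{\left(E,f \right)} = \frac{f}{112}$ ($U{\left(E,f \right)} = f \frac{1}{112} = \frac{f}{112}$)
$D{\left(153 \right)} + U{\left(P,-132 \right)} = 2 + \frac{1}{112} \left(-132\right) = 2 - \frac{33}{28} = \frac{23}{28}$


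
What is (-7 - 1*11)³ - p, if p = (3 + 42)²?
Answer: -7857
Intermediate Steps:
p = 2025 (p = 45² = 2025)
(-7 - 1*11)³ - p = (-7 - 1*11)³ - 1*2025 = (-7 - 11)³ - 2025 = (-18)³ - 2025 = -5832 - 2025 = -7857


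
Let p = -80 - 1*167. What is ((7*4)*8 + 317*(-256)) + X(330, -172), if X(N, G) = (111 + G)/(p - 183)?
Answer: -34798979/430 ≈ -80928.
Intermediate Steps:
p = -247 (p = -80 - 167 = -247)
X(N, G) = -111/430 - G/430 (X(N, G) = (111 + G)/(-247 - 183) = (111 + G)/(-430) = (111 + G)*(-1/430) = -111/430 - G/430)
((7*4)*8 + 317*(-256)) + X(330, -172) = ((7*4)*8 + 317*(-256)) + (-111/430 - 1/430*(-172)) = (28*8 - 81152) + (-111/430 + 2/5) = (224 - 81152) + 61/430 = -80928 + 61/430 = -34798979/430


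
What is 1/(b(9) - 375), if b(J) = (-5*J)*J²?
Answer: -1/4020 ≈ -0.00024876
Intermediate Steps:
b(J) = -5*J³
1/(b(9) - 375) = 1/(-5*9³ - 375) = 1/(-5*729 - 375) = 1/(-3645 - 375) = 1/(-4020) = -1/4020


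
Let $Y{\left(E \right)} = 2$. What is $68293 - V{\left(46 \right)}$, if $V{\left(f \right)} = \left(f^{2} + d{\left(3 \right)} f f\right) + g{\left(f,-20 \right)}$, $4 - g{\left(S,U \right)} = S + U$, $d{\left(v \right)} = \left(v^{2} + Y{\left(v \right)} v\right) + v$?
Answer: $28111$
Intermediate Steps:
$d{\left(v \right)} = v^{2} + 3 v$ ($d{\left(v \right)} = \left(v^{2} + 2 v\right) + v = v^{2} + 3 v$)
$g{\left(S,U \right)} = 4 - S - U$ ($g{\left(S,U \right)} = 4 - \left(S + U\right) = 4 - S - U$)
$V{\left(f \right)} = 24 - f + 19 f^{2}$ ($V{\left(f \right)} = \left(f^{2} + 3 \left(3 + 3\right) f f\right) - \left(-24 + f\right) = \left(f^{2} + 3 \cdot 6 f f\right) + \left(4 - f + 20\right) = \left(f^{2} + 18 f f\right) - \left(-24 + f\right) = \left(f^{2} + 18 f^{2}\right) - \left(-24 + f\right) = 19 f^{2} - \left(-24 + f\right) = 24 - f + 19 f^{2}$)
$68293 - V{\left(46 \right)} = 68293 - \left(24 - 46 + 19 \cdot 46^{2}\right) = 68293 - \left(24 - 46 + 19 \cdot 2116\right) = 68293 - \left(24 - 46 + 40204\right) = 68293 - 40182 = 28111$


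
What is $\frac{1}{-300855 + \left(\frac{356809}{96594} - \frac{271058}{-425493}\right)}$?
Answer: $- \frac{805883742}{242450662958071} \approx -3.3239 \cdot 10^{-6}$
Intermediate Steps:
$\frac{1}{-300855 + \left(\frac{356809}{96594} - \frac{271058}{-425493}\right)} = \frac{1}{-300855 + \left(356809 \cdot \frac{1}{96594} - - \frac{271058}{425493}\right)} = \frac{1}{-300855 + \left(\frac{356809}{96594} + \frac{271058}{425493}\right)} = \frac{1}{-300855 + \frac{3490241339}{805883742}} = \frac{1}{- \frac{242450662958071}{805883742}} = - \frac{805883742}{242450662958071}$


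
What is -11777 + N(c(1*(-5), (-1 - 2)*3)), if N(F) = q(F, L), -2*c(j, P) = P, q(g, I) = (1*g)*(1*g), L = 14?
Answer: -47027/4 ≈ -11757.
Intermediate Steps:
q(g, I) = g² (q(g, I) = g*g = g²)
c(j, P) = -P/2
N(F) = F²
-11777 + N(c(1*(-5), (-1 - 2)*3)) = -11777 + (-(-1 - 2)*3/2)² = -11777 + (-(-3)*3/2)² = -11777 + (-½*(-9))² = -11777 + (9/2)² = -11777 + 81/4 = -47027/4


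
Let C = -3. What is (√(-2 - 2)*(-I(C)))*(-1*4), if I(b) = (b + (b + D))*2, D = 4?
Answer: -32*I ≈ -32.0*I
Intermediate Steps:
I(b) = 8 + 4*b (I(b) = (b + (b + 4))*2 = (b + (4 + b))*2 = (4 + 2*b)*2 = 8 + 4*b)
(√(-2 - 2)*(-I(C)))*(-1*4) = (√(-2 - 2)*(-(8 + 4*(-3))))*(-1*4) = (√(-4)*(-(8 - 12)))*(-4) = ((2*I)*(-1*(-4)))*(-4) = ((2*I)*4)*(-4) = (8*I)*(-4) = -32*I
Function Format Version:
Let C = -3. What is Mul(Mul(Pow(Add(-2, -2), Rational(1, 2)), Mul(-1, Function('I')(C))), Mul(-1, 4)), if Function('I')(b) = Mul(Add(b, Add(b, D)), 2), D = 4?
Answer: Mul(-32, I) ≈ Mul(-32.000, I)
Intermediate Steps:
Function('I')(b) = Add(8, Mul(4, b)) (Function('I')(b) = Mul(Add(b, Add(b, 4)), 2) = Mul(Add(b, Add(4, b)), 2) = Mul(Add(4, Mul(2, b)), 2) = Add(8, Mul(4, b)))
Mul(Mul(Pow(Add(-2, -2), Rational(1, 2)), Mul(-1, Function('I')(C))), Mul(-1, 4)) = Mul(Mul(Pow(Add(-2, -2), Rational(1, 2)), Mul(-1, Add(8, Mul(4, -3)))), Mul(-1, 4)) = Mul(Mul(Pow(-4, Rational(1, 2)), Mul(-1, Add(8, -12))), -4) = Mul(Mul(Mul(2, I), Mul(-1, -4)), -4) = Mul(Mul(Mul(2, I), 4), -4) = Mul(Mul(8, I), -4) = Mul(-32, I)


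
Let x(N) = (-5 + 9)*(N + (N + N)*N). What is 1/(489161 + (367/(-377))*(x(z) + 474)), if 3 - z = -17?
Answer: 377/183035979 ≈ 2.0597e-6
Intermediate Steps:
z = 20 (z = 3 - 1*(-17) = 3 + 17 = 20)
x(N) = 4*N + 8*N**2 (x(N) = 4*(N + (2*N)*N) = 4*(N + 2*N**2) = 4*N + 8*N**2)
1/(489161 + (367/(-377))*(x(z) + 474)) = 1/(489161 + (367/(-377))*(4*20*(1 + 2*20) + 474)) = 1/(489161 + (367*(-1/377))*(4*20*(1 + 40) + 474)) = 1/(489161 - 367*(4*20*41 + 474)/377) = 1/(489161 - 367*(3280 + 474)/377) = 1/(489161 - 367/377*3754) = 1/(489161 - 1377718/377) = 1/(183035979/377) = 377/183035979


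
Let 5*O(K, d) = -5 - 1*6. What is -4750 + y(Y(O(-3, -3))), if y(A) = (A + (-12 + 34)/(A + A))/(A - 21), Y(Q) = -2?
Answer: -218485/46 ≈ -4749.7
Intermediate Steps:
O(K, d) = -11/5 (O(K, d) = (-5 - 1*6)/5 = (-5 - 6)/5 = (⅕)*(-11) = -11/5)
y(A) = (A + 11/A)/(-21 + A) (y(A) = (A + 22/((2*A)))/(-21 + A) = (A + 22*(1/(2*A)))/(-21 + A) = (A + 11/A)/(-21 + A))
-4750 + y(Y(O(-3, -3))) = -4750 + (11 + (-2)²)/((-2)*(-21 - 2)) = -4750 - ½*(11 + 4)/(-23) = -4750 - ½*(-1/23)*15 = -4750 + 15/46 = -218485/46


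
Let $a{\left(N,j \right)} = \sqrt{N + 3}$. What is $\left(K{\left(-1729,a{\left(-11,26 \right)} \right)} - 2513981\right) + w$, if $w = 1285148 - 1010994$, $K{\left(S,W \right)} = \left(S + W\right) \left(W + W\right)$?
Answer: $-2239843 - 6916 i \sqrt{2} \approx -2.2398 \cdot 10^{6} - 9780.7 i$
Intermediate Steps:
$a{\left(N,j \right)} = \sqrt{3 + N}$
$K{\left(S,W \right)} = 2 W \left(S + W\right)$ ($K{\left(S,W \right)} = \left(S + W\right) 2 W = 2 W \left(S + W\right)$)
$w = 274154$ ($w = 1285148 - 1010994 = 274154$)
$\left(K{\left(-1729,a{\left(-11,26 \right)} \right)} - 2513981\right) + w = \left(2 \sqrt{3 - 11} \left(-1729 + \sqrt{3 - 11}\right) - 2513981\right) + 274154 = \left(2 \sqrt{-8} \left(-1729 + \sqrt{-8}\right) - 2513981\right) + 274154 = \left(2 \cdot 2 i \sqrt{2} \left(-1729 + 2 i \sqrt{2}\right) - 2513981\right) + 274154 = \left(4 i \sqrt{2} \left(-1729 + 2 i \sqrt{2}\right) - 2513981\right) + 274154 = \left(-2513981 + 4 i \sqrt{2} \left(-1729 + 2 i \sqrt{2}\right)\right) + 274154 = -2239827 + 4 i \sqrt{2} \left(-1729 + 2 i \sqrt{2}\right)$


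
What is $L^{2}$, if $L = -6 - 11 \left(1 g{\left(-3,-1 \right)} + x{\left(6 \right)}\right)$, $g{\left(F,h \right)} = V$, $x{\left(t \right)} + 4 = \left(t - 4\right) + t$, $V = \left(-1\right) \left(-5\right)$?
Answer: $11025$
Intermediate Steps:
$V = 5$
$x{\left(t \right)} = -8 + 2 t$ ($x{\left(t \right)} = -4 + \left(\left(t - 4\right) + t\right) = -4 + \left(\left(-4 + t\right) + t\right) = -4 + \left(-4 + 2 t\right) = -8 + 2 t$)
$g{\left(F,h \right)} = 5$
$L = -105$ ($L = -6 - 11 \left(1 \cdot 5 + \left(-8 + 2 \cdot 6\right)\right) = -6 - 11 \left(5 + \left(-8 + 12\right)\right) = -6 - 11 \left(5 + 4\right) = -6 - 99 = -105$)
$L^{2} = \left(-105\right)^{2} = 11025$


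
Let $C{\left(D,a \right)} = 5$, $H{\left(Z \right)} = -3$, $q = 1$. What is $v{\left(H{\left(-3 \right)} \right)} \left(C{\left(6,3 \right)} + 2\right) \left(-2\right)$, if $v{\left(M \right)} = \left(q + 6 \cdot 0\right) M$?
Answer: $42$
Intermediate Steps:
$v{\left(M \right)} = M$ ($v{\left(M \right)} = \left(1 + 6 \cdot 0\right) M = \left(1 + 0\right) M = 1 M = M$)
$v{\left(H{\left(-3 \right)} \right)} \left(C{\left(6,3 \right)} + 2\right) \left(-2\right) = - 3 \left(5 + 2\right) \left(-2\right) = - 3 \cdot 7 \left(-2\right) = \left(-3\right) \left(-14\right) = 42$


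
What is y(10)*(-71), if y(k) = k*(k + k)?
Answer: -14200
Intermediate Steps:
y(k) = 2*k**2 (y(k) = k*(2*k) = 2*k**2)
y(10)*(-71) = (2*10**2)*(-71) = (2*100)*(-71) = 200*(-71) = -14200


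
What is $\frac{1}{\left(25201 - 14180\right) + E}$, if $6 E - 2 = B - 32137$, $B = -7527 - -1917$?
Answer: $\frac{6}{28381} \approx 0.00021141$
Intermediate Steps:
$B = -5610$ ($B = -7527 + 1917 = -5610$)
$E = - \frac{37745}{6}$ ($E = \frac{1}{3} + \frac{-5610 - 32137}{6} = \frac{1}{3} + \frac{1}{6} \left(-37747\right) = \frac{1}{3} - \frac{37747}{6} = - \frac{37745}{6} \approx -6290.8$)
$\frac{1}{\left(25201 - 14180\right) + E} = \frac{1}{\left(25201 - 14180\right) - \frac{37745}{6}} = \frac{1}{11021 - \frac{37745}{6}} = \frac{1}{\frac{28381}{6}} = \frac{6}{28381}$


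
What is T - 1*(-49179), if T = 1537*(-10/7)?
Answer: 328883/7 ≈ 46983.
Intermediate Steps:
T = -15370/7 (T = 1537*(-10*1/7) = 1537*(-10/7) = -15370/7 ≈ -2195.7)
T - 1*(-49179) = -15370/7 - 1*(-49179) = -15370/7 + 49179 = 328883/7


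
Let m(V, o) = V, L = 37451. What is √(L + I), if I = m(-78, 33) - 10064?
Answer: √27309 ≈ 165.25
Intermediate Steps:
I = -10142 (I = -78 - 10064 = -10142)
√(L + I) = √(37451 - 10142) = √27309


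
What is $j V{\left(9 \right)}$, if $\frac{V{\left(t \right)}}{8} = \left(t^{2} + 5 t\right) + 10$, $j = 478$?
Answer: $520064$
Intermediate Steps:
$V{\left(t \right)} = 80 + 8 t^{2} + 40 t$ ($V{\left(t \right)} = 8 \left(\left(t^{2} + 5 t\right) + 10\right) = 8 \left(10 + t^{2} + 5 t\right) = 80 + 8 t^{2} + 40 t$)
$j V{\left(9 \right)} = 478 \left(80 + 8 \cdot 9^{2} + 40 \cdot 9\right) = 478 \left(80 + 8 \cdot 81 + 360\right) = 478 \left(80 + 648 + 360\right) = 478 \cdot 1088 = 520064$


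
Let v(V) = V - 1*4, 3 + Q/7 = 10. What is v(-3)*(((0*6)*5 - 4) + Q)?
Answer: -315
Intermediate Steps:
Q = 49 (Q = -21 + 7*10 = -21 + 70 = 49)
v(V) = -4 + V (v(V) = V - 4 = -4 + V)
v(-3)*(((0*6)*5 - 4) + Q) = (-4 - 3)*(((0*6)*5 - 4) + 49) = -7*((0*5 - 4) + 49) = -7*((0 - 4) + 49) = -7*(-4 + 49) = -7*45 = -315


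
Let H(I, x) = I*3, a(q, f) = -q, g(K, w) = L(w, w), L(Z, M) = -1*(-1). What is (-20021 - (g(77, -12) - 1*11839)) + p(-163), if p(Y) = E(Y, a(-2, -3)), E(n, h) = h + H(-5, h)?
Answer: -8196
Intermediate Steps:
L(Z, M) = 1
g(K, w) = 1
H(I, x) = 3*I
E(n, h) = -15 + h (E(n, h) = h + 3*(-5) = h - 15 = -15 + h)
p(Y) = -13 (p(Y) = -15 - 1*(-2) = -15 + 2 = -13)
(-20021 - (g(77, -12) - 1*11839)) + p(-163) = (-20021 - (1 - 1*11839)) - 13 = (-20021 - (1 - 11839)) - 13 = (-20021 - 1*(-11838)) - 13 = (-20021 + 11838) - 13 = -8183 - 13 = -8196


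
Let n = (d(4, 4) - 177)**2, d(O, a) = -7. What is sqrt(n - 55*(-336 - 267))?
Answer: sqrt(67021) ≈ 258.88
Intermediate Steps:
n = 33856 (n = (-7 - 177)**2 = (-184)**2 = 33856)
sqrt(n - 55*(-336 - 267)) = sqrt(33856 - 55*(-336 - 267)) = sqrt(33856 - 55*(-603)) = sqrt(33856 + 33165) = sqrt(67021)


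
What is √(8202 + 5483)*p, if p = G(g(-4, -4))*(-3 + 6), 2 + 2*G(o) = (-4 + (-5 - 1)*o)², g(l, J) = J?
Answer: 597*√13685 ≈ 69839.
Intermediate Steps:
G(o) = -1 + (-4 - 6*o)²/2 (G(o) = -1 + (-4 + (-5 - 1)*o)²/2 = -1 + (-4 - 6*o)²/2)
p = 597 (p = (-1 + 2*(2 + 3*(-4))²)*(-3 + 6) = (-1 + 2*(2 - 12)²)*3 = (-1 + 2*(-10)²)*3 = (-1 + 2*100)*3 = (-1 + 200)*3 = 199*3 = 597)
√(8202 + 5483)*p = √(8202 + 5483)*597 = √13685*597 = 597*√13685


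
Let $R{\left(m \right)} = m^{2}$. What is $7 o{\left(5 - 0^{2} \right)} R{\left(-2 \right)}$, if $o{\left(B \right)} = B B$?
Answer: $700$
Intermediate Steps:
$o{\left(B \right)} = B^{2}$
$7 o{\left(5 - 0^{2} \right)} R{\left(-2 \right)} = 7 \left(5 - 0^{2}\right)^{2} \left(-2\right)^{2} = 7 \left(5 - 0\right)^{2} \cdot 4 = 7 \left(5 + 0\right)^{2} \cdot 4 = 7 \cdot 5^{2} \cdot 4 = 7 \cdot 25 \cdot 4 = 175 \cdot 4 = 700$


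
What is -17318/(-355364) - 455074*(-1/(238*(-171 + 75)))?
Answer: -20165154409/1014919584 ≈ -19.869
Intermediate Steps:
-17318/(-355364) - 455074*(-1/(238*(-171 + 75))) = -17318*(-1/355364) - 455074/((-96*(-238))) = 8659/177682 - 455074/22848 = 8659/177682 - 455074*1/22848 = 8659/177682 - 227537/11424 = -20165154409/1014919584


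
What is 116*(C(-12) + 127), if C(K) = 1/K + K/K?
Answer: 44515/3 ≈ 14838.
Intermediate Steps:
C(K) = 1 + 1/K (C(K) = 1/K + 1 = 1 + 1/K)
116*(C(-12) + 127) = 116*((1 - 12)/(-12) + 127) = 116*(-1/12*(-11) + 127) = 116*(11/12 + 127) = 116*(1535/12) = 44515/3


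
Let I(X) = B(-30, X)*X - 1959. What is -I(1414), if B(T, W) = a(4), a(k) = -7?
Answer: 11857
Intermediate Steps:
B(T, W) = -7
I(X) = -1959 - 7*X (I(X) = -7*X - 1959 = -1959 - 7*X)
-I(1414) = -(-1959 - 7*1414) = -(-1959 - 9898) = -1*(-11857) = 11857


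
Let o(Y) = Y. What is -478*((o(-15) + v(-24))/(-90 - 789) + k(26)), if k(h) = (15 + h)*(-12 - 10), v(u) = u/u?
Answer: 378979432/879 ≈ 4.3115e+5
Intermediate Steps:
v(u) = 1
k(h) = -330 - 22*h (k(h) = (15 + h)*(-22) = -330 - 22*h)
-478*((o(-15) + v(-24))/(-90 - 789) + k(26)) = -478*((-15 + 1)/(-90 - 789) + (-330 - 22*26)) = -478*(-14/(-879) + (-330 - 572)) = -478*(-14*(-1/879) - 902) = -478*(14/879 - 902) = -478*(-792844/879) = 378979432/879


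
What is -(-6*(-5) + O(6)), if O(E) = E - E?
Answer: -30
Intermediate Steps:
O(E) = 0
-(-6*(-5) + O(6)) = -(-6*(-5) + 0) = -(30 + 0) = -1*30 = -30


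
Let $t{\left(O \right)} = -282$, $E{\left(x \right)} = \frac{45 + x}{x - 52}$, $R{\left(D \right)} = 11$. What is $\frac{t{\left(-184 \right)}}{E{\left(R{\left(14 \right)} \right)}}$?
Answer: $\frac{5781}{28} \approx 206.46$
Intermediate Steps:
$E{\left(x \right)} = \frac{45 + x}{-52 + x}$
$\frac{t{\left(-184 \right)}}{E{\left(R{\left(14 \right)} \right)}} = - \frac{282}{\frac{1}{-52 + 11} \left(45 + 11\right)} = - \frac{282}{\frac{1}{-41} \cdot 56} = - \frac{282}{\left(- \frac{1}{41}\right) 56} = - \frac{282}{- \frac{56}{41}} = \left(-282\right) \left(- \frac{41}{56}\right) = \frac{5781}{28}$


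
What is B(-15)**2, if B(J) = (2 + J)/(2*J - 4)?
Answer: 169/1156 ≈ 0.14619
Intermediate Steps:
B(J) = (2 + J)/(-4 + 2*J)
B(-15)**2 = ((2 - 15)/(2*(-2 - 15)))**2 = ((1/2)*(-13)/(-17))**2 = ((1/2)*(-1/17)*(-13))**2 = (13/34)**2 = 169/1156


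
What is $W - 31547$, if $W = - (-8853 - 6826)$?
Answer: $-15868$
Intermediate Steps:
$W = 15679$ ($W = - (-8853 - 6826) = \left(-1\right) \left(-15679\right) = 15679$)
$W - 31547 = 15679 - 31547 = -15868$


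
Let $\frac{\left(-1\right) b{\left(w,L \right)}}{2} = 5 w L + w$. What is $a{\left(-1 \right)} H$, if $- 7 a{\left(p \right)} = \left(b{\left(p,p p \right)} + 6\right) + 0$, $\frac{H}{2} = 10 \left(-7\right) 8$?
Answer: $2880$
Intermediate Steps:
$b{\left(w,L \right)} = - 2 w - 10 L w$ ($b{\left(w,L \right)} = - 2 \left(5 w L + w\right) = - 2 \left(5 L w + w\right) = - 2 \left(w + 5 L w\right) = - 2 w - 10 L w$)
$H = -1120$ ($H = 2 \cdot 10 \left(-7\right) 8 = 2 \left(\left(-70\right) 8\right) = 2 \left(-560\right) = -1120$)
$a{\left(p \right)} = - \frac{6}{7} + \frac{2 p \left(1 + 5 p^{2}\right)}{7}$ ($a{\left(p \right)} = - \frac{\left(- 2 p \left(1 + 5 p p\right) + 6\right) + 0}{7} = - \frac{\left(- 2 p \left(1 + 5 p^{2}\right) + 6\right) + 0}{7} = - \frac{\left(6 - 2 p \left(1 + 5 p^{2}\right)\right) + 0}{7} = - \frac{6 - 2 p \left(1 + 5 p^{2}\right)}{7} = - \frac{6}{7} + \frac{2 p \left(1 + 5 p^{2}\right)}{7}$)
$a{\left(-1 \right)} H = \left(- \frac{6}{7} + \frac{2}{7} \left(-1\right) + \frac{10 \left(-1\right)^{3}}{7}\right) \left(-1120\right) = \left(- \frac{6}{7} - \frac{2}{7} + \frac{10}{7} \left(-1\right)\right) \left(-1120\right) = \left(- \frac{6}{7} - \frac{2}{7} - \frac{10}{7}\right) \left(-1120\right) = \left(- \frac{18}{7}\right) \left(-1120\right) = 2880$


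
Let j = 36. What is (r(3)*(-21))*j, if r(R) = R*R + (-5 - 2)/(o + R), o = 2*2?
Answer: -6048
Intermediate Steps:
o = 4
r(R) = R**2 - 7/(4 + R) (r(R) = R*R + (-5 - 2)/(4 + R) = R**2 - 7/(4 + R))
(r(3)*(-21))*j = (((-7 + 3**3 + 4*3**2)/(4 + 3))*(-21))*36 = (((-7 + 27 + 4*9)/7)*(-21))*36 = (((-7 + 27 + 36)/7)*(-21))*36 = (((1/7)*56)*(-21))*36 = (8*(-21))*36 = -168*36 = -6048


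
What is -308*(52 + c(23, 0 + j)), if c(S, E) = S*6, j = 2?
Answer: -58520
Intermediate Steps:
c(S, E) = 6*S
-308*(52 + c(23, 0 + j)) = -308*(52 + 6*23) = -308*(52 + 138) = -308*190 = -58520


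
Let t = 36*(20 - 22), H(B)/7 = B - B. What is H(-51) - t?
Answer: 72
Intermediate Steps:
H(B) = 0 (H(B) = 7*(B - B) = 7*0 = 0)
t = -72 (t = 36*(-2) = -72)
H(-51) - t = 0 - 1*(-72) = 0 + 72 = 72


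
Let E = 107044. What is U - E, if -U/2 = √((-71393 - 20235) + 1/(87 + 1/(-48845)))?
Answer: -107044 - I*√1654652048806655758/2124757 ≈ -1.0704e+5 - 605.4*I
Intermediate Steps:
U = -I*√1654652048806655758/2124757 (U = -2*√((-71393 - 20235) + 1/(87 + 1/(-48845))) = -2*√(-91628 + 1/(87 - 1/48845)) = -2*√(-91628 + 1/(4249514/48845)) = -2*√(-91628 + 48845/4249514) = -I*√1654652048806655758/2124757 ≈ -605.4*I)
U - E = -I*√1654652048806655758/2124757 - 1*107044 = -I*√1654652048806655758/2124757 - 107044 = -107044 - I*√1654652048806655758/2124757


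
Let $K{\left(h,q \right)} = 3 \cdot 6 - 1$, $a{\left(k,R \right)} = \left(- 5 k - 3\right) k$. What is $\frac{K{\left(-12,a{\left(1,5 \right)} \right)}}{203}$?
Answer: $\frac{17}{203} \approx 0.083744$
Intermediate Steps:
$a{\left(k,R \right)} = k \left(-3 - 5 k\right)$ ($a{\left(k,R \right)} = \left(-3 - 5 k\right) k = k \left(-3 - 5 k\right)$)
$K{\left(h,q \right)} = 17$ ($K{\left(h,q \right)} = 18 - 1 = 17$)
$\frac{K{\left(-12,a{\left(1,5 \right)} \right)}}{203} = \frac{17}{203}$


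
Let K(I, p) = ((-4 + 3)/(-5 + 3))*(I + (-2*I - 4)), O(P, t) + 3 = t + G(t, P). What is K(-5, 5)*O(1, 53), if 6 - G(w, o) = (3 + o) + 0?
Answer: 26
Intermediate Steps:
G(w, o) = 3 - o (G(w, o) = 6 - ((3 + o) + 0) = 6 - (3 + o) = 6 + (-3 - o) = 3 - o)
O(P, t) = t - P (O(P, t) = -3 + (t + (3 - P)) = -3 + (3 + t - P) = t - P)
K(I, p) = -2 - I/2 (K(I, p) = (-1/(-2))*(I + (-4 - 2*I)) = (-1*(-½))*(-4 - I) = (-4 - I)/2 = -2 - I/2)
K(-5, 5)*O(1, 53) = (-2 - ½*(-5))*(53 - 1*1) = (-2 + 5/2)*(53 - 1) = (½)*52 = 26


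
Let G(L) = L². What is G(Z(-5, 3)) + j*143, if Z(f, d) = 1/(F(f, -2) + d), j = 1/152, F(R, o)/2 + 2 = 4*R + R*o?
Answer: 63215/67032 ≈ 0.94306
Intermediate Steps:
F(R, o) = -4 + 8*R + 2*R*o (F(R, o) = -4 + 2*(4*R + R*o) = -4 + (8*R + 2*R*o) = -4 + 8*R + 2*R*o)
j = 1/152 ≈ 0.0065789
Z(f, d) = 1/(-4 + d + 4*f) (Z(f, d) = 1/((-4 + 8*f + 2*f*(-2)) + d) = 1/((-4 + 8*f - 4*f) + d) = 1/((-4 + 4*f) + d) = 1/(-4 + d + 4*f))
G(Z(-5, 3)) + j*143 = (1/(-4 + 3 + 4*(-5)))² + (1/152)*143 = (1/(-4 + 3 - 20))² + 143/152 = (1/(-21))² + 143/152 = (-1/21)² + 143/152 = 1/441 + 143/152 = 63215/67032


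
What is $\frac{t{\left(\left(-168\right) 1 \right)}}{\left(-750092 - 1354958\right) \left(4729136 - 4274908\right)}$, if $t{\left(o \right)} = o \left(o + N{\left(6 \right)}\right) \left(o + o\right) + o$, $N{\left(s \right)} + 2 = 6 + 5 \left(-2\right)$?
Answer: $\frac{245553}{23904316285} \approx 1.0272 \cdot 10^{-5}$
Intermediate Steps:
$N{\left(s \right)} = -6$ ($N{\left(s \right)} = -2 + \left(6 + 5 \left(-2\right)\right) = -2 + \left(6 - 10\right) = -2 - 4 = -6$)
$t{\left(o \right)} = o + 2 o^{2} \left(-6 + o\right)$ ($t{\left(o \right)} = o \left(o - 6\right) \left(o + o\right) + o = o \left(-6 + o\right) 2 o + o = o 2 o \left(-6 + o\right) + o = 2 o^{2} \left(-6 + o\right) + o = o + 2 o^{2} \left(-6 + o\right)$)
$\frac{t{\left(\left(-168\right) 1 \right)}}{\left(-750092 - 1354958\right) \left(4729136 - 4274908\right)} = \frac{\left(-168\right) 1 \left(1 - 12 \left(\left(-168\right) 1\right) + 2 \left(\left(-168\right) 1\right)^{2}\right)}{\left(-750092 - 1354958\right) \left(4729136 - 4274908\right)} = \frac{\left(-168\right) \left(1 - -2016 + 2 \left(-168\right)^{2}\right)}{\left(-2105050\right) 454228} = \frac{\left(-168\right) \left(1 + 2016 + 2 \cdot 28224\right)}{-956172651400} = - 168 \left(1 + 2016 + 56448\right) \left(- \frac{1}{956172651400}\right) = \left(-168\right) 58465 \left(- \frac{1}{956172651400}\right) = \left(-9822120\right) \left(- \frac{1}{956172651400}\right) = \frac{245553}{23904316285}$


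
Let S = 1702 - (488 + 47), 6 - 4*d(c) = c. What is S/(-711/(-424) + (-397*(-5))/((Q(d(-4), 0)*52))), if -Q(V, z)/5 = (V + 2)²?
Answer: 521032824/580355 ≈ 897.78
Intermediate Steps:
d(c) = 3/2 - c/4
Q(V, z) = -5*(2 + V)² (Q(V, z) = -5*(V + 2)² = -5*(2 + V)²)
S = 1167 (S = 1702 - 1*535 = 1702 - 535 = 1167)
S/(-711/(-424) + (-397*(-5))/((Q(d(-4), 0)*52))) = 1167/(-711/(-424) + (-397*(-5))/((-5*(2 + (3/2 - ¼*(-4)))²*52))) = 1167/(-711*(-1/424) + 1985/((-5*(2 + (3/2 + 1))²*52))) = 1167/(711/424 + 1985/((-5*(2 + 5/2)²*52))) = 1167/(711/424 + 1985/((-5*(9/2)²*52))) = 1167/(711/424 + 1985/((-5*81/4*52))) = 1167/(711/424 + 1985/((-405/4*52))) = 1167/(711/424 + 1985/(-5265)) = 1167/(711/424 + 1985*(-1/5265)) = 1167/(711/424 - 397/1053) = 1167/(580355/446472) = 1167*(446472/580355) = 521032824/580355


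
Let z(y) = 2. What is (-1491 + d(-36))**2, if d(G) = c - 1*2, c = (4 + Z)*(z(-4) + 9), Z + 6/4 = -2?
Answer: 8850625/4 ≈ 2.2127e+6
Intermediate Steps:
Z = -7/2 (Z = -3/2 - 2 = -7/2 ≈ -3.5000)
c = 11/2 (c = (4 - 7/2)*(2 + 9) = (1/2)*11 = 11/2 ≈ 5.5000)
d(G) = 7/2 (d(G) = 11/2 - 1*2 = 11/2 - 2 = 7/2)
(-1491 + d(-36))**2 = (-1491 + 7/2)**2 = (-2975/2)**2 = 8850625/4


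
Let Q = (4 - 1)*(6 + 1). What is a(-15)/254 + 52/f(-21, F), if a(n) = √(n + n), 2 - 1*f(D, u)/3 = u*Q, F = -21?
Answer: 52/1329 + I*√30/254 ≈ 0.039127 + 0.021564*I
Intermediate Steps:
Q = 21 (Q = 3*7 = 21)
f(D, u) = 6 - 63*u (f(D, u) = 6 - 3*u*21 = 6 - 63*u)
a(n) = √2*√n (a(n) = √(2*n) = √2*√n)
a(-15)/254 + 52/f(-21, F) = (√2*√(-15))/254 + 52/(6 - 63*(-21)) = (√2*(I*√15))*(1/254) + 52/(6 + 1323) = (I*√30)*(1/254) + 52/1329 = I*√30/254 + 52*(1/1329) = I*√30/254 + 52/1329 = 52/1329 + I*√30/254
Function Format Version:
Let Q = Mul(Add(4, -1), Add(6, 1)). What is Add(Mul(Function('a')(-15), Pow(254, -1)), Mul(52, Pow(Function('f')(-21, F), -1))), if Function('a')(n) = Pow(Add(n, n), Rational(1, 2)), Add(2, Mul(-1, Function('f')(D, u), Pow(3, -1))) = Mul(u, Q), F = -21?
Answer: Add(Rational(52, 1329), Mul(Rational(1, 254), I, Pow(30, Rational(1, 2)))) ≈ Add(0.039127, Mul(0.021564, I))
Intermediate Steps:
Q = 21 (Q = Mul(3, 7) = 21)
Function('f')(D, u) = Add(6, Mul(-63, u)) (Function('f')(D, u) = Add(6, Mul(-3, Mul(u, 21))) = Add(6, Mul(-3, Mul(21, u))) = Add(6, Mul(-63, u)))
Function('a')(n) = Mul(Pow(2, Rational(1, 2)), Pow(n, Rational(1, 2))) (Function('a')(n) = Pow(Mul(2, n), Rational(1, 2)) = Mul(Pow(2, Rational(1, 2)), Pow(n, Rational(1, 2))))
Add(Mul(Function('a')(-15), Pow(254, -1)), Mul(52, Pow(Function('f')(-21, F), -1))) = Add(Mul(Mul(Pow(2, Rational(1, 2)), Pow(-15, Rational(1, 2))), Pow(254, -1)), Mul(52, Pow(Add(6, Mul(-63, -21)), -1))) = Add(Mul(Mul(Pow(2, Rational(1, 2)), Mul(I, Pow(15, Rational(1, 2)))), Rational(1, 254)), Mul(52, Pow(Add(6, 1323), -1))) = Add(Mul(Mul(I, Pow(30, Rational(1, 2))), Rational(1, 254)), Mul(52, Pow(1329, -1))) = Add(Mul(Rational(1, 254), I, Pow(30, Rational(1, 2))), Mul(52, Rational(1, 1329))) = Add(Mul(Rational(1, 254), I, Pow(30, Rational(1, 2))), Rational(52, 1329)) = Add(Rational(52, 1329), Mul(Rational(1, 254), I, Pow(30, Rational(1, 2))))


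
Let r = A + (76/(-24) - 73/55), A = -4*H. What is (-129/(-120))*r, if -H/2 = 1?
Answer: 49751/13200 ≈ 3.7690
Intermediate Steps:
H = -2 (H = -2*1 = -2)
A = 8 (A = -4*(-2) = 8)
r = 1157/330 (r = 8 + (76/(-24) - 73/55) = 8 + (76*(-1/24) - 73*1/55) = 8 + (-19/6 - 73/55) = 8 - 1483/330 = 1157/330 ≈ 3.5061)
(-129/(-120))*r = -129/(-120)*(1157/330) = -129*(-1/120)*(1157/330) = (43/40)*(1157/330) = 49751/13200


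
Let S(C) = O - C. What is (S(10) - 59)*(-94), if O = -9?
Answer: 7332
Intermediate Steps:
S(C) = -9 - C
(S(10) - 59)*(-94) = ((-9 - 1*10) - 59)*(-94) = ((-9 - 10) - 59)*(-94) = (-19 - 59)*(-94) = -78*(-94) = 7332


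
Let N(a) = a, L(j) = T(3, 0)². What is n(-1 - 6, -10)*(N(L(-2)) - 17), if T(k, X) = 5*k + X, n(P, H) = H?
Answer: -2080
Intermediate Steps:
T(k, X) = X + 5*k
L(j) = 225 (L(j) = (0 + 5*3)² = (0 + 15)² = 15² = 225)
n(-1 - 6, -10)*(N(L(-2)) - 17) = -10*(225 - 17) = -10*208 = -2080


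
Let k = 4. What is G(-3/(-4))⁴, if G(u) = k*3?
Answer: 20736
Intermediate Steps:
G(u) = 12 (G(u) = 4*3 = 12)
G(-3/(-4))⁴ = 12⁴ = 20736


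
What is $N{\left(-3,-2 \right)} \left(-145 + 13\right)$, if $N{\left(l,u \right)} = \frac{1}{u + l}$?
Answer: $\frac{132}{5} \approx 26.4$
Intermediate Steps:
$N{\left(l,u \right)} = \frac{1}{l + u}$
$N{\left(-3,-2 \right)} \left(-145 + 13\right) = \frac{-145 + 13}{-3 - 2} = \frac{1}{-5} \left(-132\right) = \left(- \frac{1}{5}\right) \left(-132\right) = \frac{132}{5}$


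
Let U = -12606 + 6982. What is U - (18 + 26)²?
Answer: -7560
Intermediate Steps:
U = -5624
U - (18 + 26)² = -5624 - (18 + 26)² = -5624 - 1*44² = -5624 - 1*1936 = -5624 - 1936 = -7560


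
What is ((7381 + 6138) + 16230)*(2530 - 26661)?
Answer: -717873119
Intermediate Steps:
((7381 + 6138) + 16230)*(2530 - 26661) = (13519 + 16230)*(-24131) = 29749*(-24131) = -717873119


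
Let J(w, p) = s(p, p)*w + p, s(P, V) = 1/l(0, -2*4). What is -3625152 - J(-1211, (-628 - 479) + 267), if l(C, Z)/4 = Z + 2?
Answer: -86984699/24 ≈ -3.6244e+6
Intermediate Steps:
l(C, Z) = 8 + 4*Z (l(C, Z) = 4*(Z + 2) = 4*(2 + Z) = 8 + 4*Z)
s(P, V) = -1/24 (s(P, V) = 1/(8 + 4*(-2*4)) = 1/(8 + 4*(-8)) = 1/(8 - 32) = 1/(-24) = -1/24)
J(w, p) = p - w/24 (J(w, p) = -w/24 + p = p - w/24)
-3625152 - J(-1211, (-628 - 479) + 267) = -3625152 - (((-628 - 479) + 267) - 1/24*(-1211)) = -3625152 - ((-1107 + 267) + 1211/24) = -3625152 - (-840 + 1211/24) = -3625152 - 1*(-18949/24) = -3625152 + 18949/24 = -86984699/24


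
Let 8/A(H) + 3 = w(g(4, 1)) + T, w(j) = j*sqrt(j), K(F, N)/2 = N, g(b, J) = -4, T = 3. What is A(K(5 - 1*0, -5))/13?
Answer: I/13 ≈ 0.076923*I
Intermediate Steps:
K(F, N) = 2*N
w(j) = j**(3/2)
A(H) = I (A(H) = 8/(-3 + ((-4)**(3/2) + 3)) = 8/(-3 + (-8*I + 3)) = 8/(-3 + (3 - 8*I)) = 8/((-8*I)) = 8*(I/8) = I)
A(K(5 - 1*0, -5))/13 = I/13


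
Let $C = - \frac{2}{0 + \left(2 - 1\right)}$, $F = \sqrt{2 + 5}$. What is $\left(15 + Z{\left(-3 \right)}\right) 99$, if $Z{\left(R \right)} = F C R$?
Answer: $1485 + 594 \sqrt{7} \approx 3056.6$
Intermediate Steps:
$F = \sqrt{7} \approx 2.6458$
$C = -2$ ($C = - \frac{2}{0 + 1} = - \frac{2}{1} = \left(-2\right) 1 = -2$)
$Z{\left(R \right)} = - 2 R \sqrt{7}$ ($Z{\left(R \right)} = \sqrt{7} \left(-2\right) R = - 2 \sqrt{7} R = - 2 R \sqrt{7}$)
$\left(15 + Z{\left(-3 \right)}\right) 99 = \left(15 - - 6 \sqrt{7}\right) 99 = \left(15 + 6 \sqrt{7}\right) 99 = 1485 + 594 \sqrt{7}$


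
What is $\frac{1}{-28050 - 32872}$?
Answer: $- \frac{1}{60922} \approx -1.6414 \cdot 10^{-5}$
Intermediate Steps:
$\frac{1}{-28050 - 32872} = \frac{1}{-60922} = - \frac{1}{60922}$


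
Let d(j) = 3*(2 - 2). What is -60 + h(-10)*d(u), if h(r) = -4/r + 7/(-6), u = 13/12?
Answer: -60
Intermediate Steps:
u = 13/12 (u = 13*(1/12) = 13/12 ≈ 1.0833)
d(j) = 0 (d(j) = 3*0 = 0)
h(r) = -7/6 - 4/r (h(r) = -4/r + 7*(-1/6) = -4/r - 7/6 = -7/6 - 4/r)
-60 + h(-10)*d(u) = -60 + (-7/6 - 4/(-10))*0 = -60 + (-7/6 - 4*(-1/10))*0 = -60 + (-7/6 + 2/5)*0 = -60 - 23/30*0 = -60 + 0 = -60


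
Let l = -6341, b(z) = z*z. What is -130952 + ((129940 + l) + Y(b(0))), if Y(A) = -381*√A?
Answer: -7353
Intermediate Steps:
b(z) = z²
-130952 + ((129940 + l) + Y(b(0))) = -130952 + ((129940 - 6341) - 381*√(0²)) = -130952 + (123599 - 381*√0) = -130952 + (123599 - 381*0) = -130952 + (123599 + 0) = -130952 + 123599 = -7353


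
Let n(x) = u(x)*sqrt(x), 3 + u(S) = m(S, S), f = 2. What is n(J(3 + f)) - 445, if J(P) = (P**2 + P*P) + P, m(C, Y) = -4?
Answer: -445 - 7*sqrt(55) ≈ -496.91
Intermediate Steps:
u(S) = -7 (u(S) = -3 - 4 = -7)
J(P) = P + 2*P**2 (J(P) = (P**2 + P**2) + P = 2*P**2 + P = P + 2*P**2)
n(x) = -7*sqrt(x)
n(J(3 + f)) - 445 = -7*sqrt(1 + 2*(3 + 2))*sqrt(3 + 2) - 445 = -7*sqrt(5)*sqrt(1 + 2*5) - 445 = -7*sqrt(5)*sqrt(1 + 10) - 445 = -7*sqrt(55) - 445 = -445 - 7*sqrt(55)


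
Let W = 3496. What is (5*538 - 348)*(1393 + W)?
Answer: 11450038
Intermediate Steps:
(5*538 - 348)*(1393 + W) = (5*538 - 348)*(1393 + 3496) = (2690 - 348)*4889 = 2342*4889 = 11450038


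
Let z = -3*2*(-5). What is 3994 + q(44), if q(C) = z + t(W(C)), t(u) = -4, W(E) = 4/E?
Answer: 4020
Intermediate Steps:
z = 30 (z = -6*(-5) = 30)
q(C) = 26 (q(C) = 30 - 4 = 26)
3994 + q(44) = 3994 + 26 = 4020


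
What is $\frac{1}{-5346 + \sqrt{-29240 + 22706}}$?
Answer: $- \frac{9}{48125} - \frac{i \sqrt{6}}{866250} \approx -0.00018701 - 2.8277 \cdot 10^{-6} i$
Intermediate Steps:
$\frac{1}{-5346 + \sqrt{-29240 + 22706}} = \frac{1}{-5346 + \sqrt{-6534}} = \frac{1}{-5346 + 33 i \sqrt{6}}$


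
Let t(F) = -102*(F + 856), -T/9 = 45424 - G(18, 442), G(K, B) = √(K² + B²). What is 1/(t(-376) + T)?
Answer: -6358/2910319659 - √48922/11641278636 ≈ -2.2036e-6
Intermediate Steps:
G(K, B) = √(B² + K²)
T = -408816 + 18*√48922 (T = -9*(45424 - √(442² + 18²)) = -9*(45424 - √(195364 + 324)) = -9*(45424 - √195688) = -9*(45424 - 2*√48922) = -408816 + 18*√48922 ≈ -4.0483e+5)
t(F) = -87312 - 102*F (t(F) = -102*(856 + F) = -87312 - 102*F)
1/(t(-376) + T) = 1/((-87312 - 102*(-376)) + (-408816 + 18*√48922)) = 1/((-87312 + 38352) + (-408816 + 18*√48922)) = 1/(-48960 + (-408816 + 18*√48922)) = 1/(-457776 + 18*√48922)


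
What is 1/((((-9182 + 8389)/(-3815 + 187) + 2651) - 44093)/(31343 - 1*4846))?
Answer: -96131116/150350783 ≈ -0.63938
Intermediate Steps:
1/((((-9182 + 8389)/(-3815 + 187) + 2651) - 44093)/(31343 - 1*4846)) = 1/(((-793/(-3628) + 2651) - 44093)/(31343 - 4846)) = 1/(((-793*(-1/3628) + 2651) - 44093)/26497) = 1/(((793/3628 + 2651) - 44093)*(1/26497)) = 1/((9618621/3628 - 44093)*(1/26497)) = 1/(-150350783/3628*1/26497) = 1/(-150350783/96131116) = -96131116/150350783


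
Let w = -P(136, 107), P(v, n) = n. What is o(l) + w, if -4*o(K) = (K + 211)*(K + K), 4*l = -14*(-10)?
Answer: -4412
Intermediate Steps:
l = 35 (l = (-14*(-10))/4 = (¼)*140 = 35)
o(K) = -K*(211 + K)/2 (o(K) = -(K + 211)*(K + K)/4 = -(211 + K)*2*K/4 = -K*(211 + K)/2)
w = -107 (w = -1*107 = -107)
o(l) + w = -½*35*(211 + 35) - 107 = -½*35*246 - 107 = -4305 - 107 = -4412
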